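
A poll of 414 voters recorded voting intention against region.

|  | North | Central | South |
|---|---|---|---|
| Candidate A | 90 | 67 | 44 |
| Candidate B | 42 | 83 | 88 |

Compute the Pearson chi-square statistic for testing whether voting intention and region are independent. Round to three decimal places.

33.508

Row totals: 201, 213. Column totals: 132, 150, 132. Grand total N = 414.
Expected counts (row total × column total / N):
  Candidate A, North: 201×132/414 = 64.0870
  Candidate A, Central: 201×150/414 = 72.8261
  Candidate A, South: 201×132/414 = 64.0870
  Candidate B, North: 213×132/414 = 67.9130
  Candidate B, Central: 213×150/414 = 77.1739
  Candidate B, South: 213×132/414 = 67.9130
Contributions (O − E)²/E:
  (90 − 64.0870)²/64.0870 = 10.4777
  (67 − 72.8261)²/72.8261 = 0.4661
  (44 − 64.0870)²/64.0870 = 6.2959
  (42 − 67.9130)²/67.9130 = 9.8874
  (83 − 77.1739)²/77.1739 = 0.4398
  (88 − 67.9130)²/67.9130 = 5.9412
χ² = 10.4777 + 0.4661 + 6.2959 + 9.8874 + 0.4398 + 5.9412 = 33.508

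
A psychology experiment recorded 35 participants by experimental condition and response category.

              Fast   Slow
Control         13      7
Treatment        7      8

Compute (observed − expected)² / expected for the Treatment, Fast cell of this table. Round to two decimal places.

Row total (Treatment) = 15; column total (Fast) = 20; N = 35.
Expected count E = 15 × 20 / 35 = 8.571.
Contribution = (O − E)²/E = (7 − 8.571)² / 8.571 = 0.29.

0.29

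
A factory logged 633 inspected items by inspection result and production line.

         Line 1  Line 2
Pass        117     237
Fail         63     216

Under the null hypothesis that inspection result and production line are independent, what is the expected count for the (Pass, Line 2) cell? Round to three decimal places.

253.336

Row total (Pass) = 354; column total (Line 2) = 453; grand total N = 633.
Expected count = (row total × column total) / N = 354 × 453 / 633 = 253.336.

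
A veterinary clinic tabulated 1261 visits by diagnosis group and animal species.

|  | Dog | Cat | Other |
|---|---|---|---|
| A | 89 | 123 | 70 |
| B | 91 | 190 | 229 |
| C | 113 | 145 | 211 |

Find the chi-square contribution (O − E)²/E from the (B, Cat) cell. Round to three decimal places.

0.123

Row total (B) = 510; column total (Cat) = 458; N = 1261.
Expected count E = 510 × 458 / 1261 = 185.2339.
Contribution = (O − E)²/E = (190 − 185.2339)² / 185.2339 = 0.123.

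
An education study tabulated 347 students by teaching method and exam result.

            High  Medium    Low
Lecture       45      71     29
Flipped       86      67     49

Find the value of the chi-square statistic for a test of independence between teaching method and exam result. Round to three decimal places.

8.955

Row totals: 145, 202. Column totals: 131, 138, 78. Grand total N = 347.
Expected counts (row total × column total / N):
  Lecture, High: 145×131/347 = 54.7406
  Lecture, Medium: 145×138/347 = 57.6657
  Lecture, Low: 145×78/347 = 32.5937
  Flipped, High: 202×131/347 = 76.2594
  Flipped, Medium: 202×138/347 = 80.3343
  Flipped, Low: 202×78/347 = 45.4063
Contributions (O − E)²/E:
  (45 − 54.7406)²/54.7406 = 1.7333
  (71 − 57.6657)²/57.6657 = 3.0834
  (29 − 32.5937)²/32.5937 = 0.3962
  (86 − 76.2594)²/76.2594 = 1.2442
  (67 − 80.3343)²/80.3343 = 2.2133
  (49 − 45.4063)²/45.4063 = 0.2844
χ² = 1.7333 + 3.0834 + 0.3962 + 1.2442 + 2.2133 + 0.2844 = 8.955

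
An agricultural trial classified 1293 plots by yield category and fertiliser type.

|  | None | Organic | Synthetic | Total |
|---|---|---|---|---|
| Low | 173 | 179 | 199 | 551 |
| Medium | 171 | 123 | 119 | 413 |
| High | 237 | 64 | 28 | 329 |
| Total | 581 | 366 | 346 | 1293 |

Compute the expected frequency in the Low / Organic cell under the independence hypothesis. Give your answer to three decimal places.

155.968

Row total (Low) = 551; column total (Organic) = 366; grand total N = 1293.
Expected count = (row total × column total) / N = 551 × 366 / 1293 = 155.968.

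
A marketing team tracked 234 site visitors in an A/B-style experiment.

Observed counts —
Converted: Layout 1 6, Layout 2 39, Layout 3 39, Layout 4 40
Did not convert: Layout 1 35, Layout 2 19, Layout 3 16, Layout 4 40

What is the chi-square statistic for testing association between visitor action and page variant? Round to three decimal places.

36.319

Row totals: 124, 110. Column totals: 41, 58, 55, 80. Grand total N = 234.
Expected counts (row total × column total / N):
  Converted, Layout 1: 124×41/234 = 21.72650
  Converted, Layout 2: 124×58/234 = 30.73504
  Converted, Layout 3: 124×55/234 = 29.14530
  Converted, Layout 4: 124×80/234 = 42.39316
  Did not convert, Layout 1: 110×41/234 = 19.27350
  Did not convert, Layout 2: 110×58/234 = 27.26496
  Did not convert, Layout 3: 110×55/234 = 25.85470
  Did not convert, Layout 4: 110×80/234 = 37.60684
Contributions (O − E)²/E:
  (6 − 21.72650)²/21.72650 = 11.3835
  (39 − 30.73504)²/30.73504 = 2.2225
  (39 − 29.14530)²/29.14530 = 3.3321
  (40 − 42.39316)²/42.39316 = 0.1351
  (35 − 19.27350)²/19.27350 = 12.8323
  (19 − 27.26496)²/27.26496 = 2.5054
  (16 − 25.85470)²/25.85470 = 3.7562
  (40 − 37.60684)²/37.60684 = 0.1523
χ² = 11.3835 + 2.2225 + 3.3321 + 0.1351 + 12.8323 + 2.5054 + 3.7562 + 0.1523 = 36.319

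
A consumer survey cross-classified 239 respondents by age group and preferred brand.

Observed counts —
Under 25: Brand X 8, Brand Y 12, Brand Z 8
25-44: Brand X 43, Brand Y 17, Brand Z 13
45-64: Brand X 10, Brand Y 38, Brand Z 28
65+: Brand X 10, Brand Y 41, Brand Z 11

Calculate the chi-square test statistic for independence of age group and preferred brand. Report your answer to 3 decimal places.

Row totals: 28, 73, 76, 62. Column totals: 71, 108, 60. Grand total N = 239.
Expected counts (row total × column total / N):
  Under 25, Brand X: 28×71/239 = 8.3180
  Under 25, Brand Y: 28×108/239 = 12.6527
  Under 25, Brand Z: 28×60/239 = 7.0293
  25-44, Brand X: 73×71/239 = 21.6862
  25-44, Brand Y: 73×108/239 = 32.9874
  25-44, Brand Z: 73×60/239 = 18.3264
  45-64, Brand X: 76×71/239 = 22.5774
  45-64, Brand Y: 76×108/239 = 34.3431
  45-64, Brand Z: 76×60/239 = 19.0795
  65+, Brand X: 62×71/239 = 18.4184
  65+, Brand Y: 62×108/239 = 28.0167
  65+, Brand Z: 62×60/239 = 15.5649
Contributions (O − E)²/E:
  (8 − 8.3180)²/8.3180 = 0.0122
  (12 − 12.6527)²/12.6527 = 0.0337
  (8 − 7.0293)²/7.0293 = 0.1340
  (43 − 21.6862)²/21.6862 = 20.9478
  (17 − 32.9874)²/32.9874 = 7.7483
  (13 − 18.3264)²/18.3264 = 1.5481
  (10 − 22.5774)²/22.5774 = 7.0066
  (38 − 34.3431)²/34.3431 = 0.3894
  (28 − 19.0795)²/19.0795 = 4.1707
  (10 − 18.4184)²/18.4184 = 3.8478
  (41 − 28.0167)²/28.0167 = 6.0166
  (11 − 15.5649)²/15.5649 = 1.3388
χ² = 0.0122 + 0.0337 + 0.1340 + 20.9478 + 7.7483 + 1.5481 + 7.0066 + 0.3894 + 4.1707 + 3.8478 + 6.0166 + 1.3388 = 53.194

53.194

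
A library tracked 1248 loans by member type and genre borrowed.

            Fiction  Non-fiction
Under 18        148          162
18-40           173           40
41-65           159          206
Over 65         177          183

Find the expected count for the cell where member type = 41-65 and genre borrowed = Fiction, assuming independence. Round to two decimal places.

Row total (41-65) = 365; column total (Fiction) = 657; grand total N = 1248.
Expected count = (row total × column total) / N = 365 × 657 / 1248 = 192.15.

192.15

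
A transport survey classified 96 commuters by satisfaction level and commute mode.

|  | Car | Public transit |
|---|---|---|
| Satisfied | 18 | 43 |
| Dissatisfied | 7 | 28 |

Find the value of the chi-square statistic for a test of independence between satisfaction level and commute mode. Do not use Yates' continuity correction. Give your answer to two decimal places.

1.04

Row totals: 61, 35. Column totals: 25, 71. Grand total N = 96.
Expected counts (row total × column total / N):
  Satisfied, Car: 61×25/96 = 15.885
  Satisfied, Public transit: 61×71/96 = 45.115
  Dissatisfied, Car: 35×25/96 = 9.115
  Dissatisfied, Public transit: 35×71/96 = 25.885
Contributions (O − E)²/E:
  (18 − 15.885)²/15.885 = 0.2816
  (43 − 45.115)²/45.115 = 0.0992
  (7 − 9.115)²/9.115 = 0.4908
  (28 − 25.885)²/25.885 = 0.1728
χ² = 0.2816 + 0.0992 + 0.4908 + 0.1728 = 1.04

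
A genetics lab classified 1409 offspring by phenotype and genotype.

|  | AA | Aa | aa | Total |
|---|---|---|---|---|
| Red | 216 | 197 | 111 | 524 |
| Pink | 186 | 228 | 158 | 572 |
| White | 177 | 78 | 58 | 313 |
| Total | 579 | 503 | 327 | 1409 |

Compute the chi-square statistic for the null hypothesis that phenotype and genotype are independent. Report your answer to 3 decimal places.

50.604

Grand total N = 1409.
Expected counts (row total × column total / N):
  Red, AA: 524×579/1409 = 215.3272
  Red, Aa: 524×503/1409 = 187.0632
  Red, aa: 524×327/1409 = 121.6097
  Pink, AA: 572×579/1409 = 235.0518
  Pink, Aa: 572×503/1409 = 204.1987
  Pink, aa: 572×327/1409 = 132.7495
  White, AA: 313×579/1409 = 128.6210
  White, Aa: 313×503/1409 = 111.7381
  White, aa: 313×327/1409 = 72.6409
Contributions (O − E)²/E:
  (216 − 215.3272)²/215.3272 = 0.0021
  (197 − 187.0632)²/187.0632 = 0.5278
  (111 − 121.6097)²/121.6097 = 0.9256
  (186 − 235.0518)²/235.0518 = 10.2364
  (228 − 204.1987)²/204.1987 = 2.7743
  (158 − 132.7495)²/132.7495 = 4.8029
  (177 − 128.6210)²/128.6210 = 18.1971
  (78 − 111.7381)²/111.7381 = 10.1869
  (58 − 72.6409)²/72.6409 = 2.9509
χ² = 0.0021 + 0.5278 + 0.9256 + 10.2364 + 2.7743 + 4.8029 + 18.1971 + 10.1869 + 2.9509 = 50.604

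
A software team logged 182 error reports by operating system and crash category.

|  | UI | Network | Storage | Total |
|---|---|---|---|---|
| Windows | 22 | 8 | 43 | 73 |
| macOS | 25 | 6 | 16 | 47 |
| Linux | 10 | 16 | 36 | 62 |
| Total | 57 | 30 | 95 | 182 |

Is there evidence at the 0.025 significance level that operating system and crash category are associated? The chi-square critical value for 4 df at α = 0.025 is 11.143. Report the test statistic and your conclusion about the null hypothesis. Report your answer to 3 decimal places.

20.800; reject H₀

Grand total N = 182.
Expected counts (row total × column total / N):
  Windows, UI: 73×57/182 = 22.8626
  Windows, Network: 73×30/182 = 12.0330
  Windows, Storage: 73×95/182 = 38.1044
  macOS, UI: 47×57/182 = 14.7198
  macOS, Network: 47×30/182 = 7.7473
  macOS, Storage: 47×95/182 = 24.5330
  Linux, UI: 62×57/182 = 19.4176
  Linux, Network: 62×30/182 = 10.2198
  Linux, Storage: 62×95/182 = 32.3626
Contributions (O − E)²/E:
  (22 − 22.8626)²/22.8626 = 0.0325
  (8 − 12.0330)²/12.0330 = 1.3517
  (43 − 38.1044)²/38.1044 = 0.6290
  (25 − 14.7198)²/14.7198 = 7.1796
  (6 − 7.7473)²/7.7473 = 0.3941
  (16 − 24.5330)²/24.5330 = 2.9679
  (10 − 19.4176)²/19.4176 = 4.5676
  (16 − 10.2198)²/10.2198 = 3.2692
  (36 − 32.3626)²/32.3626 = 0.4088
χ² = 0.0325 + 1.3517 + 0.6290 + 7.1796 + 0.3941 + 2.9679 + 4.5676 + 3.2692 + 0.4088 = 20.800
df = (3−1)(3−1) = 4. Since 20.800 > 11.143, reject the null hypothesis of independence at α = 0.025.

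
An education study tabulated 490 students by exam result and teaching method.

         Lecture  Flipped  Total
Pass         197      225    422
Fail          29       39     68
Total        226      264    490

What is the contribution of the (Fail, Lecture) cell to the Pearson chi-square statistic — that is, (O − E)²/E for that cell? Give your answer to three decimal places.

0.178

Row total (Fail) = 68; column total (Lecture) = 226; N = 490.
Expected count E = 68 × 226 / 490 = 31.3633.
Contribution = (O − E)²/E = (29 − 31.3633)² / 31.3633 = 0.178.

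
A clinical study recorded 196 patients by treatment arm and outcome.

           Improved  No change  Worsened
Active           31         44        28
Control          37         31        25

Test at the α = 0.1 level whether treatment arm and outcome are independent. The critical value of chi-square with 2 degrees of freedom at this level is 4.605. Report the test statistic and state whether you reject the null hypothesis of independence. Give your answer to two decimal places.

Row totals: 103, 93. Column totals: 68, 75, 53. Grand total N = 196.
Expected counts (row total × column total / N):
  Active, Improved: 103×68/196 = 35.735
  Active, No change: 103×75/196 = 39.413
  Active, Worsened: 103×53/196 = 27.852
  Control, Improved: 93×68/196 = 32.265
  Control, No change: 93×75/196 = 35.587
  Control, Worsened: 93×53/196 = 25.148
Contributions (O − E)²/E:
  (31 − 35.735)²/35.735 = 0.6274
  (44 − 39.413)²/39.413 = 0.5338
  (28 − 27.852)²/27.852 = 0.0008
  (37 − 32.265)²/32.265 = 0.6949
  (31 − 35.587)²/35.587 = 0.5912
  (25 − 25.148)²/25.148 = 0.0009
χ² = 0.6274 + 0.5338 + 0.0008 + 0.6949 + 0.5912 + 0.0009 = 2.45
df = (2−1)(3−1) = 2. Since 2.45 < 4.605, fail to reject the null hypothesis of independence at α = 0.1.

2.45; fail to reject H₀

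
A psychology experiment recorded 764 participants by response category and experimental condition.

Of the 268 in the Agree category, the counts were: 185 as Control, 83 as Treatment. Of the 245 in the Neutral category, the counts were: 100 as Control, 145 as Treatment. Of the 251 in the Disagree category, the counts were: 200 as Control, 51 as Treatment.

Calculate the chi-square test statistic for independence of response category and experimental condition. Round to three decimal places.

86.263

Row totals: 268, 245, 251. Column totals: 485, 279. Grand total N = 764.
Expected counts (row total × column total / N):
  Agree, Control: 268×485/764 = 170.1309
  Agree, Treatment: 268×279/764 = 97.8691
  Neutral, Control: 245×485/764 = 155.5301
  Neutral, Treatment: 245×279/764 = 89.4699
  Disagree, Control: 251×485/764 = 159.3390
  Disagree, Treatment: 251×279/764 = 91.6610
Contributions (O − E)²/E:
  (185 − 170.1309)²/170.1309 = 1.2995
  (83 − 97.8691)²/97.8691 = 2.2590
  (100 − 155.5301)²/155.5301 = 19.8263
  (145 − 89.4699)²/89.4699 = 34.4651
  (200 − 159.3390)²/159.3390 = 10.3761
  (51 − 91.6610)²/91.6610 = 18.0373
χ² = 1.2995 + 2.2590 + 19.8263 + 34.4651 + 10.3761 + 18.0373 = 86.263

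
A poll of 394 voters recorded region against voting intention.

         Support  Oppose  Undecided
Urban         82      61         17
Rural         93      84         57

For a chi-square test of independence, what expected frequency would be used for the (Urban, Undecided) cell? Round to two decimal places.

Row total (Urban) = 160; column total (Undecided) = 74; grand total N = 394.
Expected count = (row total × column total) / N = 160 × 74 / 394 = 30.05.

30.05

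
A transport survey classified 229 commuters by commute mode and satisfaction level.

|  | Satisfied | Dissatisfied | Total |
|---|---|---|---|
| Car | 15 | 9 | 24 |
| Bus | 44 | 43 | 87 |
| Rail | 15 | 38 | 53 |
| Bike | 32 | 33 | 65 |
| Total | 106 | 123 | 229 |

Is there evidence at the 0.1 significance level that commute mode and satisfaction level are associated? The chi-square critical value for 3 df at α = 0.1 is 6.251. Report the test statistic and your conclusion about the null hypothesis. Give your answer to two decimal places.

Grand total N = 229.
Expected counts (row total × column total / N):
  Car, Satisfied: 24×106/229 = 11.109
  Car, Dissatisfied: 24×123/229 = 12.891
  Bus, Satisfied: 87×106/229 = 40.271
  Bus, Dissatisfied: 87×123/229 = 46.729
  Rail, Satisfied: 53×106/229 = 24.533
  Rail, Dissatisfied: 53×123/229 = 28.467
  Bike, Satisfied: 65×106/229 = 30.087
  Bike, Dissatisfied: 65×123/229 = 34.913
Contributions (O − E)²/E:
  (15 − 11.109)²/11.109 = 1.3628
  (9 − 12.891)²/12.891 = 1.1745
  (44 − 40.271)²/40.271 = 0.3453
  (43 − 46.729)²/46.729 = 0.2976
  (15 − 24.533)²/24.533 = 3.7043
  (38 − 28.467)²/28.467 = 3.1924
  (32 − 30.087)²/30.087 = 0.1216
  (33 − 34.913)²/34.913 = 0.1048
χ² = 1.3628 + 1.1745 + 0.3453 + 0.2976 + 3.7043 + 3.1924 + 0.1216 + 0.1048 = 10.30
df = (4−1)(2−1) = 3. Since 10.30 > 6.251, reject the null hypothesis of independence at α = 0.1.

10.30; reject H₀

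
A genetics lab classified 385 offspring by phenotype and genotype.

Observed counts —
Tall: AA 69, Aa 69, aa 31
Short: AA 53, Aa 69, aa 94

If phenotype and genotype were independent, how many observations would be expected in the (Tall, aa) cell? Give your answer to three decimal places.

Row total (Tall) = 169; column total (aa) = 125; grand total N = 385.
Expected count = (row total × column total) / N = 169 × 125 / 385 = 54.870.

54.870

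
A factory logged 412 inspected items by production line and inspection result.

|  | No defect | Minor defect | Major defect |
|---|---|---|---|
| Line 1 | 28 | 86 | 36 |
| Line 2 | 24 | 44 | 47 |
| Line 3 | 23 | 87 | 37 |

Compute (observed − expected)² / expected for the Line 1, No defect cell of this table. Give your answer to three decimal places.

0.018

Row total (Line 1) = 150; column total (No defect) = 75; N = 412.
Expected count E = 150 × 75 / 412 = 27.3058.
Contribution = (O − E)²/E = (28 − 27.3058)² / 27.3058 = 0.018.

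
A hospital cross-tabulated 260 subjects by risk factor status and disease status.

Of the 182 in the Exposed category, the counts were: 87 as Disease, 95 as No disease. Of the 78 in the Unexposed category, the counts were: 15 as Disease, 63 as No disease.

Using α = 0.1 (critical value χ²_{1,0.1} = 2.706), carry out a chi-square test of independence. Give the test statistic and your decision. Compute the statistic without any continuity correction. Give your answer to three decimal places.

18.696; reject H₀

Row totals: 182, 78. Column totals: 102, 158. Grand total N = 260.
Expected counts (row total × column total / N):
  Exposed, Disease: 182×102/260 = 71.4000
  Exposed, No disease: 182×158/260 = 110.6000
  Unexposed, Disease: 78×102/260 = 30.6000
  Unexposed, No disease: 78×158/260 = 47.4000
Contributions (O − E)²/E:
  (87 − 71.4000)²/71.4000 = 3.4084
  (95 − 110.6000)²/110.6000 = 2.2004
  (15 − 30.6000)²/30.6000 = 7.9529
  (63 − 47.4000)²/47.4000 = 5.1342
χ² = 3.4084 + 2.2004 + 7.9529 + 5.1342 = 18.696
df = (2−1)(2−1) = 1. Since 18.696 > 2.706, reject the null hypothesis of independence at α = 0.1.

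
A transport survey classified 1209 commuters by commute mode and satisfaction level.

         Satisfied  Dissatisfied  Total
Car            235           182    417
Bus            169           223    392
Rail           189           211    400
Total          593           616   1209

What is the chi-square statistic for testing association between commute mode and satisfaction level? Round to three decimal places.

Grand total N = 1209.
Expected counts (row total × column total / N):
  Car, Satisfied: 417×593/1209 = 204.5335
  Car, Dissatisfied: 417×616/1209 = 212.4665
  Bus, Satisfied: 392×593/1209 = 192.2713
  Bus, Dissatisfied: 392×616/1209 = 199.7287
  Rail, Satisfied: 400×593/1209 = 196.1952
  Rail, Dissatisfied: 400×616/1209 = 203.8048
Contributions (O − E)²/E:
  (235 − 204.5335)²/204.5335 = 4.5382
  (182 − 212.4665)²/212.4665 = 4.3687
  (169 − 192.2713)²/192.2713 = 2.8166
  (223 − 199.7287)²/199.7287 = 2.7114
  (189 − 196.1952)²/196.1952 = 0.2639
  (211 − 203.8048)²/203.8048 = 0.2540
χ² = 4.5382 + 4.3687 + 2.8166 + 2.7114 + 0.2639 + 0.2540 = 14.953

14.953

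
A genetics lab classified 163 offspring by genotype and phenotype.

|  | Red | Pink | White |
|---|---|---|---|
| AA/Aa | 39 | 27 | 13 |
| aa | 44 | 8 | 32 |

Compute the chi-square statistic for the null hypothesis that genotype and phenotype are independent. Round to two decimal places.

Row totals: 79, 84. Column totals: 83, 35, 45. Grand total N = 163.
Expected counts (row total × column total / N):
  AA/Aa, Red: 79×83/163 = 40.227
  AA/Aa, Pink: 79×35/163 = 16.963
  AA/Aa, White: 79×45/163 = 21.810
  aa, Red: 84×83/163 = 42.773
  aa, Pink: 84×35/163 = 18.037
  aa, White: 84×45/163 = 23.190
Contributions (O − E)²/E:
  (39 − 40.227)²/40.227 = 0.0374
  (27 − 16.963)²/16.963 = 5.9389
  (13 − 21.810)²/21.810 = 3.5587
  (44 − 42.773)²/42.773 = 0.0352
  (8 − 18.037)²/18.037 = 5.5853
  (32 − 23.190)²/23.190 = 3.3470
χ² = 0.0374 + 5.9389 + 3.5587 + 0.0352 + 5.5853 + 3.3470 = 18.50

18.50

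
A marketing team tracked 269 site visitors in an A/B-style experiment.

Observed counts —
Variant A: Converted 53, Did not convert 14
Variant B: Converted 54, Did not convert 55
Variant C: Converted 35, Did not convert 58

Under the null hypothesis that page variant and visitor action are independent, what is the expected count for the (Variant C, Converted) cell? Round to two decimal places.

49.09

Row total (Variant C) = 93; column total (Converted) = 142; grand total N = 269.
Expected count = (row total × column total) / N = 93 × 142 / 269 = 49.09.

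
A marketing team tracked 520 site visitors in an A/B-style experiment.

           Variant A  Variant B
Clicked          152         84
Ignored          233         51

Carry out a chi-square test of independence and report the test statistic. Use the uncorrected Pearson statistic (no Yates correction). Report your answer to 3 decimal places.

20.855

Row totals: 236, 284. Column totals: 385, 135. Grand total N = 520.
Expected counts (row total × column total / N):
  Clicked, Variant A: 236×385/520 = 174.7308
  Clicked, Variant B: 236×135/520 = 61.2692
  Ignored, Variant A: 284×385/520 = 210.2692
  Ignored, Variant B: 284×135/520 = 73.7308
Contributions (O − E)²/E:
  (152 − 174.7308)²/174.7308 = 2.9571
  (84 − 61.2692)²/61.2692 = 8.4331
  (233 − 210.2692)²/210.2692 = 2.4573
  (51 − 73.7308)²/73.7308 = 7.0078
χ² = 2.9571 + 8.4331 + 2.4573 + 7.0078 = 20.855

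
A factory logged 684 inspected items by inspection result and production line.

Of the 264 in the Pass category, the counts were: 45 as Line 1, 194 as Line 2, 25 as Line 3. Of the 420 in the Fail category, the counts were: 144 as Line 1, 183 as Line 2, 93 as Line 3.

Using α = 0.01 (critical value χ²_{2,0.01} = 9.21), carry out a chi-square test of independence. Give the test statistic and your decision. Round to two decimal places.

58.85; reject H₀

Row totals: 264, 420. Column totals: 189, 377, 118. Grand total N = 684.
Expected counts (row total × column total / N):
  Pass, Line 1: 264×189/684 = 72.947
  Pass, Line 2: 264×377/684 = 145.509
  Pass, Line 3: 264×118/684 = 45.544
  Fail, Line 1: 420×189/684 = 116.053
  Fail, Line 2: 420×377/684 = 231.491
  Fail, Line 3: 420×118/684 = 72.456
Contributions (O − E)²/E:
  (45 − 72.947)²/72.947 = 10.7069
  (194 − 145.509)²/145.509 = 16.1597
  (25 − 45.544)²/45.544 = 9.2670
  (144 − 116.053)²/116.053 = 6.7300
  (183 − 231.491)²/231.491 = 10.1575
  (93 − 72.456)²/72.456 = 5.8250
χ² = 10.7069 + 16.1597 + 9.2670 + 6.7300 + 10.1575 + 5.8250 = 58.85
df = (2−1)(3−1) = 2. Since 58.85 > 9.21, reject the null hypothesis of independence at α = 0.01.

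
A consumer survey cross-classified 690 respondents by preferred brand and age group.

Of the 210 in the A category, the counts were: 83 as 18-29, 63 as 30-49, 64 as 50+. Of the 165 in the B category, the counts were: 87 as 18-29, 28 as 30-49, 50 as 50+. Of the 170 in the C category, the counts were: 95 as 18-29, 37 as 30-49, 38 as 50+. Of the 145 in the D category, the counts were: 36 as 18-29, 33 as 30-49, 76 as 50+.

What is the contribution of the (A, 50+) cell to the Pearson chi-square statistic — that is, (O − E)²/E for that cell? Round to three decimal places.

0.419

Row total (A) = 210; column total (50+) = 228; N = 690.
Expected count E = 210 × 228 / 690 = 69.3913.
Contribution = (O − E)²/E = (64 − 69.3913)² / 69.3913 = 0.419.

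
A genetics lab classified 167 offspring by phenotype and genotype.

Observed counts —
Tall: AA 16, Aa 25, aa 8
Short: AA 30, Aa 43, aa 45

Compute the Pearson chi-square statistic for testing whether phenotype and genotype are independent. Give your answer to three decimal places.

Row totals: 49, 118. Column totals: 46, 68, 53. Grand total N = 167.
Expected counts (row total × column total / N):
  Tall, AA: 49×46/167 = 13.4970
  Tall, Aa: 49×68/167 = 19.9521
  Tall, aa: 49×53/167 = 15.5509
  Short, AA: 118×46/167 = 32.5030
  Short, Aa: 118×68/167 = 48.0479
  Short, aa: 118×53/167 = 37.4491
Contributions (O − E)²/E:
  (16 − 13.4970)²/13.4970 = 0.4642
  (25 − 19.9521)²/19.9521 = 1.2771
  (8 − 15.5509)²/15.5509 = 3.6664
  (30 − 32.5030)²/32.5030 = 0.1928
  (43 − 48.0479)²/48.0479 = 0.5303
  (45 − 37.4491)²/37.4491 = 1.5225
χ² = 0.4642 + 1.2771 + 3.6664 + 0.1928 + 0.5303 + 1.5225 = 7.653

7.653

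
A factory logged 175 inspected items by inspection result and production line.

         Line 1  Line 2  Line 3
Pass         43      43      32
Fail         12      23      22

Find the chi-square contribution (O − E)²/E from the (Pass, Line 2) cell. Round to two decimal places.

0.05

Row total (Pass) = 118; column total (Line 2) = 66; N = 175.
Expected count E = 118 × 66 / 175 = 44.503.
Contribution = (O − E)²/E = (43 − 44.503)² / 44.503 = 0.05.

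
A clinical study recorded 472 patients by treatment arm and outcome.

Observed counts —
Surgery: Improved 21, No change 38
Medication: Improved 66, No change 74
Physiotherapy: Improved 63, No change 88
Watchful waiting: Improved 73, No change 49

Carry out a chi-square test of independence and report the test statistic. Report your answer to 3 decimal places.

Row totals: 59, 140, 151, 122. Column totals: 223, 249. Grand total N = 472.
Expected counts (row total × column total / N):
  Surgery, Improved: 59×223/472 = 27.8750
  Surgery, No change: 59×249/472 = 31.1250
  Medication, Improved: 140×223/472 = 66.1441
  Medication, No change: 140×249/472 = 73.8559
  Physiotherapy, Improved: 151×223/472 = 71.3411
  Physiotherapy, No change: 151×249/472 = 79.6589
  Watchful waiting, Improved: 122×223/472 = 57.6398
  Watchful waiting, No change: 122×249/472 = 64.3602
Contributions (O − E)²/E:
  (21 − 27.8750)²/27.8750 = 1.6956
  (38 − 31.1250)²/31.1250 = 1.5186
  (66 − 66.1441)²/66.1441 = 0.0003
  (74 − 73.8559)²/73.8559 = 0.0003
  (63 − 71.3411)²/71.3411 = 0.9752
  (88 − 79.6589)²/79.6589 = 0.8734
  (73 − 57.6398)²/57.6398 = 4.0933
  (49 − 64.3602)²/64.3602 = 3.6659
χ² = 1.6956 + 1.5186 + 0.0003 + 0.0003 + 0.9752 + 0.8734 + 4.0933 + 3.6659 = 12.823

12.823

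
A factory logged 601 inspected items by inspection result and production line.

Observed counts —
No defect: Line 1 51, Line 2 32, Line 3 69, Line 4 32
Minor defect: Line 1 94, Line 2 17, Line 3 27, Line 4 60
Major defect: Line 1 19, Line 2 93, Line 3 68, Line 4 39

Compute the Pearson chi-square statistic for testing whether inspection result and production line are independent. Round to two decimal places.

Row totals: 184, 198, 219. Column totals: 164, 142, 164, 131. Grand total N = 601.
Expected counts (row total × column total / N):
  No defect, Line 1: 184×164/601 = 50.210
  No defect, Line 2: 184×142/601 = 43.474
  No defect, Line 3: 184×164/601 = 50.210
  No defect, Line 4: 184×131/601 = 40.106
  Minor defect, Line 1: 198×164/601 = 54.030
  Minor defect, Line 2: 198×142/601 = 46.782
  Minor defect, Line 3: 198×164/601 = 54.030
  Minor defect, Line 4: 198×131/601 = 43.158
  Major defect, Line 1: 219×164/601 = 59.760
  Major defect, Line 2: 219×142/601 = 51.744
  Major defect, Line 3: 219×164/601 = 59.760
  Major defect, Line 4: 219×131/601 = 47.735
Contributions (O − E)²/E:
  (51 − 50.210)²/50.210 = 0.0124
  (32 − 43.474)²/43.474 = 3.0283
  (69 − 50.210)²/50.210 = 7.0317
  (32 − 40.106)²/40.106 = 1.6383
  (94 − 54.030)²/54.030 = 29.5688
  (17 − 46.782)²/46.782 = 18.9596
  (27 − 54.030)²/54.030 = 13.5225
  (60 − 43.158)²/43.158 = 6.5724
  (19 − 59.760)²/59.760 = 27.8008
  (93 − 51.744)²/51.744 = 32.8938
  (68 − 59.760)²/59.760 = 1.1362
  (39 − 47.735)²/47.735 = 1.5984
χ² = 0.0124 + 3.0283 + 7.0317 + 1.6383 + 29.5688 + 18.9596 + 13.5225 + 6.5724 + 27.8008 + 32.8938 + 1.1362 + 1.5984 = 143.76

143.76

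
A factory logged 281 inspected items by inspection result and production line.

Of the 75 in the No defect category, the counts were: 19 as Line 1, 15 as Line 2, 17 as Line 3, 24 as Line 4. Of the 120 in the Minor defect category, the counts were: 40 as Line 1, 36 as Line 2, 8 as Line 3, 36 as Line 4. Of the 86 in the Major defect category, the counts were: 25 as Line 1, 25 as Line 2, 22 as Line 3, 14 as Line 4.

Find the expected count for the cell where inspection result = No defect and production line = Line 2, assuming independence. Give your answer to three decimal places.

Row total (No defect) = 75; column total (Line 2) = 76; grand total N = 281.
Expected count = (row total × column total) / N = 75 × 76 / 281 = 20.285.

20.285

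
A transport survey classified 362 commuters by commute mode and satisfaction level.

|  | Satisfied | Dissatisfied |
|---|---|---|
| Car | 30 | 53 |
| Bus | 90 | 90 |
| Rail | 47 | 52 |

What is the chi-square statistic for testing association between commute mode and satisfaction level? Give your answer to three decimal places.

4.487

Row totals: 83, 180, 99. Column totals: 167, 195. Grand total N = 362.
Expected counts (row total × column total / N):
  Car, Satisfied: 83×167/362 = 38.2901
  Car, Dissatisfied: 83×195/362 = 44.7099
  Bus, Satisfied: 180×167/362 = 83.0387
  Bus, Dissatisfied: 180×195/362 = 96.9613
  Rail, Satisfied: 99×167/362 = 45.6713
  Rail, Dissatisfied: 99×195/362 = 53.3287
Contributions (O − E)²/E:
  (30 − 38.2901)²/38.2901 = 1.7949
  (53 − 44.7099)²/44.7099 = 1.5371
  (90 − 83.0387)²/83.0387 = 0.5836
  (90 − 96.9613)²/96.9613 = 0.4998
  (47 − 45.6713)²/45.6713 = 0.0387
  (52 − 53.3287)²/53.3287 = 0.0331
χ² = 1.7949 + 1.5371 + 0.5836 + 0.4998 + 0.0387 + 0.0331 = 4.487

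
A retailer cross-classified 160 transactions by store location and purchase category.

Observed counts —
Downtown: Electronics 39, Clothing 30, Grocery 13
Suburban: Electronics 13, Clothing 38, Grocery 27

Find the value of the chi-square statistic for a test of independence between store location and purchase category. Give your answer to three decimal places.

18.753

Row totals: 82, 78. Column totals: 52, 68, 40. Grand total N = 160.
Expected counts (row total × column total / N):
  Downtown, Electronics: 82×52/160 = 26.6500
  Downtown, Clothing: 82×68/160 = 34.8500
  Downtown, Grocery: 82×40/160 = 20.5000
  Suburban, Electronics: 78×52/160 = 25.3500
  Suburban, Clothing: 78×68/160 = 33.1500
  Suburban, Grocery: 78×40/160 = 19.5000
Contributions (O − E)²/E:
  (39 − 26.6500)²/26.6500 = 5.7232
  (30 − 34.8500)²/34.8500 = 0.6750
  (13 − 20.5000)²/20.5000 = 2.7439
  (13 − 25.3500)²/25.3500 = 6.0167
  (38 − 33.1500)²/33.1500 = 0.7096
  (27 − 19.5000)²/19.5000 = 2.8846
χ² = 5.7232 + 0.6750 + 2.7439 + 6.0167 + 0.7096 + 2.8846 = 18.753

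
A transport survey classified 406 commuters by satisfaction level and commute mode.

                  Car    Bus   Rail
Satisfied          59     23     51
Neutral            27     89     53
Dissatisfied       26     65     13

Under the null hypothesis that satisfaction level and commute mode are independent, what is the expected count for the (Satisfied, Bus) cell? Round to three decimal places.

57.983

Row total (Satisfied) = 133; column total (Bus) = 177; grand total N = 406.
Expected count = (row total × column total) / N = 133 × 177 / 406 = 57.983.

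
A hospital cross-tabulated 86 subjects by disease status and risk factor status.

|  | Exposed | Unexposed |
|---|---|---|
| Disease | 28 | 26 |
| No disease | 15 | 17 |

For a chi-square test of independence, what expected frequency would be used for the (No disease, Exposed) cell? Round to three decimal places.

16.000

Row total (No disease) = 32; column total (Exposed) = 43; grand total N = 86.
Expected count = (row total × column total) / N = 32 × 43 / 86 = 16.000.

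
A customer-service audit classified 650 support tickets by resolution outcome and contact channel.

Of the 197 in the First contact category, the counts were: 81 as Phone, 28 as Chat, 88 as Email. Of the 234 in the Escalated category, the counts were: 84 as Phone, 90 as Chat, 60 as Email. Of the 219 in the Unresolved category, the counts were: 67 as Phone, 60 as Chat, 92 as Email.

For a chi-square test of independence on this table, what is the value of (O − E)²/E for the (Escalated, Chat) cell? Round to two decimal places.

Row total (Escalated) = 234; column total (Chat) = 178; N = 650.
Expected count E = 234 × 178 / 650 = 64.080.
Contribution = (O − E)²/E = (90 − 64.080)² / 64.080 = 10.48.

10.48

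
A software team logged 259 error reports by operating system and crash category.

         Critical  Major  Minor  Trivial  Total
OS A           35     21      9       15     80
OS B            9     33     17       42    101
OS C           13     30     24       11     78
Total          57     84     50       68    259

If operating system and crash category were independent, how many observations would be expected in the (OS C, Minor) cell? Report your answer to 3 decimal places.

15.058

Row total (OS C) = 78; column total (Minor) = 50; grand total N = 259.
Expected count = (row total × column total) / N = 78 × 50 / 259 = 15.058.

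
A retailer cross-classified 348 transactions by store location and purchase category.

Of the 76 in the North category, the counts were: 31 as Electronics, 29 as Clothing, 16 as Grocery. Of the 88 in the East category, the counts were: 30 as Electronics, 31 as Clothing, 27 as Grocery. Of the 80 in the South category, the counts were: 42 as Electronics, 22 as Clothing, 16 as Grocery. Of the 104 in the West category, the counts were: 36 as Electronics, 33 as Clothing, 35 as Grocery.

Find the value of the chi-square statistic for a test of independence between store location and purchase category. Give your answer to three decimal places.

Row totals: 76, 88, 80, 104. Column totals: 139, 115, 94. Grand total N = 348.
Expected counts (row total × column total / N):
  North, Electronics: 76×139/348 = 30.3563
  North, Clothing: 76×115/348 = 25.1149
  North, Grocery: 76×94/348 = 20.5287
  East, Electronics: 88×139/348 = 35.1494
  East, Clothing: 88×115/348 = 29.0805
  East, Grocery: 88×94/348 = 23.7701
  South, Electronics: 80×139/348 = 31.9540
  South, Clothing: 80×115/348 = 26.4368
  South, Grocery: 80×94/348 = 21.6092
  West, Electronics: 104×139/348 = 41.5402
  West, Clothing: 104×115/348 = 34.3678
  West, Grocery: 104×94/348 = 28.0920
Contributions (O − E)²/E:
  (31 − 30.3563)²/30.3563 = 0.0136
  (29 − 25.1149)²/25.1149 = 0.6010
  (16 − 20.5287)²/20.5287 = 0.9990
  (30 − 35.1494)²/35.1494 = 0.7544
  (31 − 29.0805)²/29.0805 = 0.1267
  (27 − 23.7701)²/23.7701 = 0.4389
  (42 − 31.9540)²/31.9540 = 3.1584
  (22 − 26.4368)²/26.4368 = 0.7446
  (16 − 21.6092)²/21.6092 = 1.4560
  (36 − 41.5402)²/41.5402 = 0.7389
  (33 − 34.3678)²/34.3678 = 0.0544
  (35 − 28.0920)²/28.0920 = 1.6987
χ² = 0.0136 + 0.6010 + 0.9990 + 0.7544 + 0.1267 + 0.4389 + 3.1584 + 0.7446 + 1.4560 + 0.7389 + 0.0544 + 1.6987 = 10.785

10.785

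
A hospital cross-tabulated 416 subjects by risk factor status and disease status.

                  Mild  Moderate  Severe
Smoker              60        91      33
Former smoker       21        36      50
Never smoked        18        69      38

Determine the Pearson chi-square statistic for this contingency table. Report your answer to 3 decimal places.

Row totals: 184, 107, 125. Column totals: 99, 196, 121. Grand total N = 416.
Expected counts (row total × column total / N):
  Smoker, Mild: 184×99/416 = 43.7885
  Smoker, Moderate: 184×196/416 = 86.6923
  Smoker, Severe: 184×121/416 = 53.5192
  Former smoker, Mild: 107×99/416 = 25.4639
  Former smoker, Moderate: 107×196/416 = 50.4135
  Former smoker, Severe: 107×121/416 = 31.1226
  Never smoked, Mild: 125×99/416 = 29.7476
  Never smoked, Moderate: 125×196/416 = 58.8942
  Never smoked, Severe: 125×121/416 = 36.3582
Contributions (O − E)²/E:
  (60 − 43.7885)²/43.7885 = 6.0019
  (91 − 86.6923)²/86.6923 = 0.2140
  (33 − 53.5192)²/53.5192 = 7.8670
  (21 − 25.4639)²/25.4639 = 0.7825
  (36 − 50.4135)²/50.4135 = 4.1209
  (50 − 31.1226)²/31.1226 = 11.4501
  (18 − 29.7476)²/29.7476 = 4.6392
  (69 − 58.8942)²/58.8942 = 1.7341
  (38 − 36.3582)²/36.3582 = 0.0741
χ² = 6.0019 + 0.2140 + 7.8670 + 0.7825 + 4.1209 + 11.4501 + 4.6392 + 1.7341 + 0.0741 = 36.884

36.884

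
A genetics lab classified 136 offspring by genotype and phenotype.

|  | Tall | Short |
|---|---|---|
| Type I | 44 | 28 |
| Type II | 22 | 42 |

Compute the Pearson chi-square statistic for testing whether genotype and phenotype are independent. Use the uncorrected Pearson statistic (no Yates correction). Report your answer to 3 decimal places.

9.696

Row totals: 72, 64. Column totals: 66, 70. Grand total N = 136.
Expected counts (row total × column total / N):
  Type I, Tall: 72×66/136 = 34.9412
  Type I, Short: 72×70/136 = 37.0588
  Type II, Tall: 64×66/136 = 31.0588
  Type II, Short: 64×70/136 = 32.9412
Contributions (O − E)²/E:
  (44 − 34.9412)²/34.9412 = 2.3486
  (28 − 37.0588)²/37.0588 = 2.2144
  (22 − 31.0588)²/31.0588 = 2.6421
  (42 − 32.9412)²/32.9412 = 2.4912
χ² = 2.3486 + 2.2144 + 2.6421 + 2.4912 = 9.696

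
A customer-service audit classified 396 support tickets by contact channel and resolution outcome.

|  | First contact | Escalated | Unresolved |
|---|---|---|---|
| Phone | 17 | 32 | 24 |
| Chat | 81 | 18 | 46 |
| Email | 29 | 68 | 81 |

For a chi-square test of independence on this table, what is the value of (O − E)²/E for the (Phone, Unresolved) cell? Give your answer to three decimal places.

0.529

Row total (Phone) = 73; column total (Unresolved) = 151; N = 396.
Expected count E = 73 × 151 / 396 = 27.83586.
Contribution = (O − E)²/E = (24 − 27.83586)² / 27.83586 = 0.529.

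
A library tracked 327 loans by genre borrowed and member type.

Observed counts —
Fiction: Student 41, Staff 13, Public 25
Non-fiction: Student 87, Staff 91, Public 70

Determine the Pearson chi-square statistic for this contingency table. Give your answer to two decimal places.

12.29

Row totals: 79, 248. Column totals: 128, 104, 95. Grand total N = 327.
Expected counts (row total × column total / N):
  Fiction, Student: 79×128/327 = 30.924
  Fiction, Staff: 79×104/327 = 25.125
  Fiction, Public: 79×95/327 = 22.951
  Non-fiction, Student: 248×128/327 = 97.076
  Non-fiction, Staff: 248×104/327 = 78.875
  Non-fiction, Public: 248×95/327 = 72.049
Contributions (O − E)²/E:
  (41 − 30.924)²/30.924 = 3.2831
  (13 − 25.125)²/25.125 = 5.8514
  (25 − 22.951)²/22.951 = 0.1829
  (87 − 97.076)²/97.076 = 1.0458
  (91 − 78.875)²/78.875 = 1.8639
  (70 − 72.049)²/72.049 = 0.0583
χ² = 3.2831 + 5.8514 + 0.1829 + 1.0458 + 1.8639 + 0.0583 = 12.29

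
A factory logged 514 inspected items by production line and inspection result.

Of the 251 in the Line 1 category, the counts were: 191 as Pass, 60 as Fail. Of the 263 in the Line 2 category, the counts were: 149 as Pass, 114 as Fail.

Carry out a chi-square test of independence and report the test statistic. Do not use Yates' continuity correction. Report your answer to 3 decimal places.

Row totals: 251, 263. Column totals: 340, 174. Grand total N = 514.
Expected counts (row total × column total / N):
  Line 1, Pass: 251×340/514 = 166.0311
  Line 1, Fail: 251×174/514 = 84.9689
  Line 2, Pass: 263×340/514 = 173.9689
  Line 2, Fail: 263×174/514 = 89.0311
Contributions (O − E)²/E:
  (191 − 166.0311)²/166.0311 = 3.7550
  (60 − 84.9689)²/84.9689 = 7.3373
  (149 − 173.9689)²/173.9689 = 3.5837
  (114 − 89.0311)²/89.0311 = 7.0026
χ² = 3.7550 + 7.3373 + 3.5837 + 7.0026 = 21.679

21.679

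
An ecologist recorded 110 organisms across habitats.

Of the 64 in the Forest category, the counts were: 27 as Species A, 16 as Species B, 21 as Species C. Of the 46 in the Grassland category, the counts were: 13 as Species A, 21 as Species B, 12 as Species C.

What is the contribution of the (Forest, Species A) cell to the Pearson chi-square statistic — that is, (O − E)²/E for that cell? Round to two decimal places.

0.60

Row total (Forest) = 64; column total (Species A) = 40; N = 110.
Expected count E = 64 × 40 / 110 = 23.273.
Contribution = (O − E)²/E = (27 − 23.273)² / 23.273 = 0.60.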